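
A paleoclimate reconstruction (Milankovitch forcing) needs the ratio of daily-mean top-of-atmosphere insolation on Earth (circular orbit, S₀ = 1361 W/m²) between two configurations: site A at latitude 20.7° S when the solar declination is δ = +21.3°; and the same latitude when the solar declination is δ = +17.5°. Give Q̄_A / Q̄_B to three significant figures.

Q̄_A / Q̄_B ≈ 0.929

— Configuration A (φ=-20.7°):
cos H₀ = −tan(-20.7°) tan(+21.300°) = 0.1473, H₀ = 1.4229 rad.
Bracket: H₀ sin φ sin δ + cos φ cos δ sin H₀ = 1.4229×-0.35347×0.36325 + 0.93544×0.93169×0.98909 = -0.182697 + 0.862032 = 0.679335.
Q̄ = (S₀/π) × [bracket] = (1361/π) × 0.679335 = 294.30 W/m².
— Configuration B (φ=-20.7°):
cos H₀ = −tan(-20.7°) tan(+17.500°) = 0.1191, H₀ = 1.4514 rad.
Bracket: H₀ sin φ sin δ + cos φ cos δ sin H₀ = 1.4514×-0.35347×0.30071 + 0.93544×0.95372×0.99288 = -0.154272 + 0.885796 = 0.731524.
Q̄ = (S₀/π) × [bracket] = (1361/π) × 0.731524 = 316.91 W/m².
Ratio Q̄_A / Q̄_B = 294.30 / 316.91 = 0.9287.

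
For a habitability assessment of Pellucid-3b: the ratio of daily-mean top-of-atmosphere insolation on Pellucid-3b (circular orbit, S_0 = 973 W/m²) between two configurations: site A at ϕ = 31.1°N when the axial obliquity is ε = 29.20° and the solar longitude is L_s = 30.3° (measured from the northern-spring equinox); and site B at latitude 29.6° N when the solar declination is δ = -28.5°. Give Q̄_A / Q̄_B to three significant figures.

— Configuration A (ϕ=+31.1°):
Solar declination: sin δ = sin ε · sin L_s = sin 29.20° × sin 30.3° = 0.24614, so δ = +14.249°.
cos h₀ = −tan(+31.1°) tan(+14.249°) = -0.1532, h₀ = 1.7246 rad.
Bracket: h₀ sin ϕ sin δ + cos ϕ cos δ sin h₀ = 1.7246×0.51653×0.24614 + 0.85627×0.96923×0.98820 = 0.219263 + 0.820129 = 1.039392.
Q̄ = (S_0/π) × [bracket] = (973/π) × 1.039392 = 321.92 W/m².
— Configuration B (ϕ=+29.6°):
cos h₀ = −tan(+29.6°) tan(-28.500°) = 0.3084, h₀ = 1.2572 rad.
Bracket: h₀ sin ϕ sin δ + cos ϕ cos δ sin h₀ = 1.2572×0.49394×-0.47716 + 0.86949×0.87882×0.95124 = -0.296307 + 0.726866 = 0.430559.
Q̄ = (S_0/π) × [bracket] = (973/π) × 0.430559 = 133.35 W/m².
Ratio Q̄_A / Q̄_B = 321.92 / 133.35 = 2.414.

Q̄_A / Q̄_B ≈ 2.41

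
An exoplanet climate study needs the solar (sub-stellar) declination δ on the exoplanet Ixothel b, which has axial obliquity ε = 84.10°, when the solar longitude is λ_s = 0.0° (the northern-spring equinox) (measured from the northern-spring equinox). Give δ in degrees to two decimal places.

δ = +0.00°

sin δ = sin ε · sin λ_s = sin 84.10° × sin 0.0° = 0.000000.
δ = arcsin(0.000000) = +0.00°.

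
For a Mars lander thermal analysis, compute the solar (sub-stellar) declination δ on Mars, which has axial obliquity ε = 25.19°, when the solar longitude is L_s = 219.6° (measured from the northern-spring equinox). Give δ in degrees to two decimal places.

δ = -15.74°

sin δ = sin ε · sin L_s = sin 25.19° × sin 219.6° = -0.271301.
δ = arcsin(-0.271301) = -15.74°.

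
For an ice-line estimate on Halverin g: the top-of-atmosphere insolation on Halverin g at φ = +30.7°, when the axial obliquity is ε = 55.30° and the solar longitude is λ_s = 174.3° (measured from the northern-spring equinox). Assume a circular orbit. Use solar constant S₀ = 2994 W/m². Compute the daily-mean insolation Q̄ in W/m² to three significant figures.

Solar declination: sin δ = sin ε · sin λ_s = sin 55.30° × sin 174.3° = 0.08166, so δ = +4.684°.
cos H₀ = −tan(+30.7°) tan(+4.684°) = -0.0486, H₀ = 1.6195 rad.
Bracket: H₀ sin φ sin δ + cos φ cos δ sin H₀ = 1.6195×0.51054×0.08166 + 0.85985×0.99666×0.99882 = 0.067518 + 0.855967 = 0.923485.
Q̄ = (S₀/π) × [bracket] = (2994/π) × 0.923485 = 880.1 W/m².

Q̄ ≈ 880 W/m²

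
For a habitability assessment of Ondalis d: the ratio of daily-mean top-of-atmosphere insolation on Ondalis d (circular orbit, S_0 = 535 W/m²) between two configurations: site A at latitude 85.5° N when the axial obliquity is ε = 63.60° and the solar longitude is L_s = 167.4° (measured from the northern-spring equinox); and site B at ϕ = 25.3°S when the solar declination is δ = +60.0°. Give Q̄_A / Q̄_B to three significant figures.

— Configuration A (ϕ=+85.5°):
Solar declination: sin δ = sin ε · sin L_s = sin 63.60° × sin 167.4° = 0.19539, so δ = +11.268°.
cos h₀ = −tan(+85.5°) tan(+11.268°) = -2.5315 ≤ −1 ⇒ polar day, h₀ = π.
Bracket: h₀ sin ϕ sin δ + cos ϕ cos δ sin h₀ = 3.1416×0.99692×0.19539 + 0.07846×0.98072×0.00000 = 0.611947 + 0.000000 = 0.611947.
Q̄ = (S_0/π) × [bracket] = (535/π) × 0.611947 = 104.21 W/m².
— Configuration B (ϕ=-25.3°):
cos h₀ = −tan(-25.3°) tan(+60.000°) = 0.8187, h₀ = 0.6116 rad.
Bracket: h₀ sin ϕ sin δ + cos ϕ cos δ sin h₀ = 0.6116×-0.42736×0.86603 + 0.90408×0.50000×0.57417 = -0.226357 + 0.259548 = 0.033191.
Q̄ = (S_0/π) × [bracket] = (535/π) × 0.033191 = 5.6523 W/m².
Ratio Q̄_A / Q̄_B = 104.21 / 5.6523 = 18.44.

Q̄_A / Q̄_B ≈ 18.4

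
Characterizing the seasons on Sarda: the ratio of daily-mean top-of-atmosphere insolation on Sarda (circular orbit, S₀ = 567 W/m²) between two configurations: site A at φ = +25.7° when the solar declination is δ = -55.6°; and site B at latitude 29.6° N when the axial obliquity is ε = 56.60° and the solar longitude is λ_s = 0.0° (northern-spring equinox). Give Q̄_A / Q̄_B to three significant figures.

Q̄_A / Q̄_B ≈ 0.0908

— Configuration A (φ=+25.7°):
cos H₀ = −tan(+25.7°) tan(-55.600°) = 0.7029, H₀ = 0.7914 rad.
Bracket: H₀ sin φ sin δ + cos φ cos δ sin H₀ = 0.7914×0.43366×-0.82511 + 0.90108×0.56497×0.71131 = -0.283177 + 0.362116 = 0.078939.
Q̄ = (S₀/π) × [bracket] = (567/π) × 0.078939 = 14.247 W/m².
— Configuration B (φ=+29.6°):
Solar declination: sin δ = sin ε · sin λ_s = sin 56.60° × sin 0.0° = 0.00000, so δ = +0.000°.
cos H₀ = −tan(+29.6°) tan(+0.000°) = -0.0000, H₀ = 1.5708 rad.
Bracket: H₀ sin φ sin δ + cos φ cos δ sin H₀ = 1.5708×0.49394×0.00000 + 0.86949×1.00000×1.00000 = 0.000000 + 0.869490 = 0.869490.
Q̄ = (S₀/π) × [bracket] = (567/π) × 0.869490 = 156.93 W/m².
Ratio Q̄_A / Q̄_B = 14.247 / 156.93 = 0.09079.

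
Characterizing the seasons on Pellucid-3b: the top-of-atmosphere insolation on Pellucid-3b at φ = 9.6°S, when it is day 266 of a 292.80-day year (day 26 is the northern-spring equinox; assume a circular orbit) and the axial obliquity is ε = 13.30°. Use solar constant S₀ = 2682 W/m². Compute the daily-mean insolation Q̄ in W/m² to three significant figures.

Solar longitude: λ_s = 360° × (266 − 26)/292.80 = 295.082°.
sin δ = sin 13.30° × sin 295.082° = -0.20836, so δ = -12.026°.
cos H₀ = −tan(-9.6°) tan(-12.026°) = -0.0360, H₀ = 1.6068 rad.
Bracket: H₀ sin φ sin δ + cos φ cos δ sin H₀ = 1.6068×-0.16677×-0.20836 + 0.98600×0.97805×0.99935 = 0.055833 + 0.963730 = 1.019563.
Q̄ = (S₀/π) × [bracket] = (2682/π) × 1.019563 = 870.4 W/m².

Q̄ ≈ 870 W/m²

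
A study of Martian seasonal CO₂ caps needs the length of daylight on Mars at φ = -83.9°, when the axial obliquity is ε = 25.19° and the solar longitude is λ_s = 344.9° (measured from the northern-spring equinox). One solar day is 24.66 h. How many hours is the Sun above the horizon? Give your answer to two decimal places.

24.66 h

Solar declination: sin δ = sin ε · sin λ_s = sin 25.19° × sin 344.9° = -0.11088, so δ = -6.366°.
Sunrise equation: cos H₀ = −tan φ · tan δ = -1.0439 ≤ −1, so the Sun never sets (polar day) and H₀ = π.
Daylight = 2H₀/(2π) × 24.66 h = (3.1416/π) × 24.66 = 24.66 h.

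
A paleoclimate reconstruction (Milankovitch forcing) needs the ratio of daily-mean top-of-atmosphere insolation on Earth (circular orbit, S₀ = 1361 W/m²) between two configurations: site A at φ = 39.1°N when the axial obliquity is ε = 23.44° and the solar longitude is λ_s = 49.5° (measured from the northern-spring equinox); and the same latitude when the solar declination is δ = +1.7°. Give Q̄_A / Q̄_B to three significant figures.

Q̄_A / Q̄_B ≈ 1.32

— Configuration A (φ=+39.1°):
Solar declination: sin δ = sin ε · sin λ_s = sin 23.44° × sin 49.5° = 0.30248, so δ = +17.607°.
cos H₀ = −tan(+39.1°) tan(+17.607°) = -0.2579, H₀ = 1.8316 rad.
Bracket: H₀ sin φ sin δ + cos φ cos δ sin H₀ = 1.8316×0.63068×0.30248 + 0.77605×0.95316×0.96617 = 0.349411 + 0.714676 = 1.064087.
Q̄ = (S₀/π) × [bracket] = (1361/π) × 1.064087 = 460.98 W/m².
— Configuration B (φ=+39.1°):
cos H₀ = −tan(+39.1°) tan(+1.700°) = -0.0241, H₀ = 1.5949 rad.
Bracket: H₀ sin φ sin δ + cos φ cos δ sin H₀ = 1.5949×0.63068×0.02967 + 0.77605×0.99956×0.99971 = 0.029844 + 0.775484 = 0.805328.
Q̄ = (S₀/π) × [bracket] = (1361/π) × 0.805328 = 348.88 W/m².
Ratio Q̄_A / Q̄_B = 460.98 / 348.88 = 1.321.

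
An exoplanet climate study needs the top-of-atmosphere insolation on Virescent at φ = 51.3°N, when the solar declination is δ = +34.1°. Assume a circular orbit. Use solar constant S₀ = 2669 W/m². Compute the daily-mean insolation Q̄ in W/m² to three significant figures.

Q̄ ≈ 1.19e+03 W/m²

cos H₀ = −tan(+51.3°) tan(+34.100°) = -0.8451, H₀ = 2.5775 rad.
Bracket: H₀ sin φ sin δ + cos φ cos δ sin H₀ = 2.5775×0.78043×0.56064 + 0.62524×0.82806×0.53461 = 1.127760 + 0.276787 = 1.404547.
Q̄ = (S₀/π) × [bracket] = (2669/π) × 1.404547 = 1193 W/m².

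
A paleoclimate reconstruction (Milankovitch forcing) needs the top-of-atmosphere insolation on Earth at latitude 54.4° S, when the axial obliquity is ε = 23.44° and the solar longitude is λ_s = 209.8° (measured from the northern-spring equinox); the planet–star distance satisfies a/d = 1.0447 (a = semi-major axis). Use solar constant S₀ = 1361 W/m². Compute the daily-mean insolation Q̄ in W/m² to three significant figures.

Solar declination: sin δ = sin ε · sin λ_s = sin 23.44° × sin 209.8° = -0.19769, so δ = -11.402°.
cos H₀ = −tan(-54.4°) tan(-11.402°) = -0.2817, H₀ = 1.8564 rad.
Bracket: H₀ sin φ sin δ + cos φ cos δ sin H₀ = 1.8564×-0.81310×-0.19769 + 0.58212×0.98026×0.95951 = 0.298401 + 0.547524 = 0.845925.
Inverse-square distance factor (a/d)² = 1.0447² = 1.091398.
Q̄ = (S₀/π) × 1.091398 × [bracket] = (1361/π) × 1.091398 × 0.845925 = 400.0 W/m².

Q̄ ≈ 400 W/m²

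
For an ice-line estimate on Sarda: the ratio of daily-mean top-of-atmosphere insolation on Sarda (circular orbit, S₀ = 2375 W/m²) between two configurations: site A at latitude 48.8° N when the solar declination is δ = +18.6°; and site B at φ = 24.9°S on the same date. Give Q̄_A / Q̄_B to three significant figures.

— Configuration A (φ=+48.8°):
cos H₀ = −tan(+48.8°) tan(+18.600°) = -0.3844, H₀ = 1.9654 rad.
Bracket: H₀ sin φ sin δ + cos φ cos δ sin H₀ = 1.9654×0.75241×0.31896 + 0.65869×0.94777×0.92316 = 0.471674 + 0.576316 = 1.047990.
Q̄ = (S₀/π) × [bracket] = (2375/π) × 1.047990 = 792.27 W/m².
— Configuration B (φ=-24.9°):
cos H₀ = −tan(-24.9°) tan(+18.600°) = 0.1562, H₀ = 1.4139 rad.
Bracket: H₀ sin φ sin δ + cos φ cos δ sin H₀ = 1.4139×-0.42104×0.31896 + 0.90704×0.94777×0.98772 = -0.189880 + 0.849109 = 0.659229.
Q̄ = (S₀/π) × [bracket] = (2375/π) × 0.659229 = 498.37 W/m².
Ratio Q̄_A / Q̄_B = 792.27 / 498.37 = 1.590.

Q̄_A / Q̄_B ≈ 1.59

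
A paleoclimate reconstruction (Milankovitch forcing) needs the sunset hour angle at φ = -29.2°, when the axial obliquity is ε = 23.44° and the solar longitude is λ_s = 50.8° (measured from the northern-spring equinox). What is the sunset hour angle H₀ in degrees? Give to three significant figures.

H₀ = 79.6°

Solar declination: sin δ = sin ε · sin λ_s = sin 23.44° × sin 50.8° = 0.30826, so δ = +17.955°.
cos H₀ = −tan φ · tan δ = −tan(-29.2°) × tan(+17.955°) = 0.1811, so H₀ = 1.3887 rad = 79.57°.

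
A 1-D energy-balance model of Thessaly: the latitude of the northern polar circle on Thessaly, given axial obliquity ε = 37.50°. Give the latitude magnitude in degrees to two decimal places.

52.50°

The polar circle is the lowest latitude that experiences at least one full rotation of continuous daylight at the northern-summer solstice; it lies at |φ| = 90° − ε = 90° − 37.50° = 52.50°.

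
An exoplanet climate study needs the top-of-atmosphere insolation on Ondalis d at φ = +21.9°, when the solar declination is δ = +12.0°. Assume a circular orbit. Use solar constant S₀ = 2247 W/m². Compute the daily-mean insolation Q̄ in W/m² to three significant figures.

Q̄ ≈ 739 W/m²

cos H₀ = −tan(+21.9°) tan(+12.000°) = -0.0854, H₀ = 1.6563 rad.
Bracket: H₀ sin φ sin δ + cos φ cos δ sin H₀ = 1.6563×0.37299×0.20791 + 0.92784×0.97815×0.99634 = 0.128443 + 0.904245 = 1.032688.
Q̄ = (S₀/π) × [bracket] = (2247/π) × 1.032688 = 738.6 W/m².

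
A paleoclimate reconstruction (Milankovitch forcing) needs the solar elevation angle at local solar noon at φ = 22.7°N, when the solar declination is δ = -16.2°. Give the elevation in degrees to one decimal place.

51.1°

At local noon the hour angle is zero, so the zenith angle equals |φ − δ| = |+22.7° − (-16.200°)| = 38.900°.
Elevation = 90° − 38.900° = 51.1°.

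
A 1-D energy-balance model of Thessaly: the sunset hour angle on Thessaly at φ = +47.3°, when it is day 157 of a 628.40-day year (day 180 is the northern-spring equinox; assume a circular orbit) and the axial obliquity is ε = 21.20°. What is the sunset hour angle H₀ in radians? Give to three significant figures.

H₀ = 1.48 rad

Solar longitude: λ_s = 360° × (157 − 180)/628.40 = -13.176°, i.e. -13.176° + 360° = 346.824°.
sin δ = sin 21.20° × sin 346.824° = -0.08243, so δ = -4.728°.
cos H₀ = −tan φ · tan δ = −tan(+47.3°) × tan(-4.728°) = 0.0896, so H₀ = 1.4810 rad = 84.86°.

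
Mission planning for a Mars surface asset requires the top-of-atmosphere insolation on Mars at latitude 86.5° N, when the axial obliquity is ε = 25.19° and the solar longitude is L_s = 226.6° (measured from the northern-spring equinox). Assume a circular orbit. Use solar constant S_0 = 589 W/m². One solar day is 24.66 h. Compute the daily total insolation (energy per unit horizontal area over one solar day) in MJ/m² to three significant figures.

0.00 MJ/m²

Solar declination: sin δ = sin ε · sin L_s = sin 25.19° × sin 226.6° = -0.30925, so δ = -18.014°.
cos h₀ = −tan(+86.5°) tan(-18.014°) = 5.3167 ≥ 1 ⇒ polar night, h₀ = 0 and Q̄ = 0.
Daily total = Q̄ × 24.66 h × 3600 s/h = 0.00 MJ/m².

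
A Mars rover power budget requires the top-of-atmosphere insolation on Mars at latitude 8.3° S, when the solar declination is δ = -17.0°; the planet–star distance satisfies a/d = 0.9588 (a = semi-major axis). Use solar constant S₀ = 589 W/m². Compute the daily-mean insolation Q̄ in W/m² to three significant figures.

cos H₀ = −tan(-8.3°) tan(-17.000°) = -0.0446, H₀ = 1.6154 rad.
Bracket: H₀ sin φ sin δ + cos φ cos δ sin H₀ = 1.6154×-0.14436×-0.29237 + 0.98953×0.95630×0.99900 = 0.068180 + 0.945341 = 1.013521.
Inverse-square distance factor (a/d)² = 0.9588² = 0.919297.
Q̄ = (S₀/π) × 0.919297 × [bracket] = (589/π) × 0.919297 × 1.013521 = 174.7 W/m².

Q̄ ≈ 175 W/m²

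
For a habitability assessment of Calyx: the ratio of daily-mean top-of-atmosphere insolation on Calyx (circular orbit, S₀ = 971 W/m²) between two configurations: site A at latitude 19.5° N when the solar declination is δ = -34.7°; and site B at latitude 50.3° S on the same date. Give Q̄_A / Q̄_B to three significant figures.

— Configuration A (φ=+19.5°):
cos H₀ = −tan(+19.5°) tan(-34.700°) = 0.2452, H₀ = 1.3231 rad.
Bracket: H₀ sin φ sin δ + cos φ cos δ sin H₀ = 1.3231×0.33381×-0.56928 + 0.94264×0.82214×0.96947 = -0.251430 + 0.751322 = 0.499892.
Q̄ = (S₀/π) × [bracket] = (971/π) × 0.499892 = 154.51 W/m².
— Configuration B (φ=-50.3°):
cos H₀ = −tan(-50.3°) tan(-34.700°) = -0.8340, H₀ = 2.5572 rad.
Bracket: H₀ sin φ sin δ + cos φ cos δ sin H₀ = 2.5572×-0.76940×-0.56928 + 0.63877×0.82214×0.55170 = 1.120064 + 0.289730 = 1.409794.
Q̄ = (S₀/π) × [bracket] = (971/π) × 1.409794 = 435.74 W/m².
Ratio Q̄_A / Q̄_B = 154.51 / 435.74 = 0.3546.

Q̄_A / Q̄_B ≈ 0.355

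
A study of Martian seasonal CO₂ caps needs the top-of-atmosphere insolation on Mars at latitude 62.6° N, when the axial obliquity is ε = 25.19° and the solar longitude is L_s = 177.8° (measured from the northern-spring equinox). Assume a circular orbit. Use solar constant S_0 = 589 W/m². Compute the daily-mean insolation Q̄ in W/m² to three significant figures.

Solar declination: sin δ = sin ε · sin L_s = sin 25.19° × sin 177.8° = 0.01634, so δ = +0.936°.
cos h₀ = −tan(+62.6°) tan(+0.936°) = -0.0315, h₀ = 1.6023 rad.
Bracket: h₀ sin ϕ sin δ + cos ϕ cos δ sin h₀ = 1.6023×0.88782×0.01634 + 0.46020×0.99987×0.99950 = 0.023245 + 0.459910 = 0.483155.
Q̄ = (S_0/π) × [bracket] = (589/π) × 0.483155 = 90.58 W/m².

Q̄ ≈ 90.6 W/m²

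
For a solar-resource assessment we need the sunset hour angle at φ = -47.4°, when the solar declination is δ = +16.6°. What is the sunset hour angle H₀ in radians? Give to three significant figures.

cos H₀ = −tan φ · tan δ = −tan(-47.4°) × tan(+16.600°) = 0.3242, so H₀ = 1.2406 rad = 71.08°.

H₀ = 1.24 rad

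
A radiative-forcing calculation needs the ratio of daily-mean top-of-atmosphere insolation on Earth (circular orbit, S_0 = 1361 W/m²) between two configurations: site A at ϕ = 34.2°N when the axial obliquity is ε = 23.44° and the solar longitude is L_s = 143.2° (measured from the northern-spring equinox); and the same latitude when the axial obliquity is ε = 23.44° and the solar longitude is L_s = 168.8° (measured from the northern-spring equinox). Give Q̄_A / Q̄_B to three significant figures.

— Configuration A (ϕ=+34.2°):
Solar declination: sin δ = sin ε · sin L_s = sin 23.44° × sin 143.2° = 0.23828, so δ = +13.785°.
cos h₀ = −tan(+34.2°) tan(+13.785°) = -0.1667, h₀ = 1.7383 rad.
Bracket: h₀ sin ϕ sin δ + cos ϕ cos δ sin h₀ = 1.7383×0.56208×0.23828 + 0.82708×0.97120×0.98600 = 0.232815 + 0.792014 = 1.024829.
Q̄ = (S_0/π) × [bracket] = (1361/π) × 1.024829 = 443.98 W/m².
— Configuration B (ϕ=+34.2°):
Solar declination: sin δ = sin ε · sin L_s = sin 23.44° × sin 168.8° = 0.07726, so δ = +4.431°.
cos h₀ = −tan(+34.2°) tan(+4.431°) = -0.0527, h₀ = 1.6235 rad.
Bracket: h₀ sin ϕ sin δ + cos ϕ cos δ sin h₀ = 1.6235×0.56208×0.07726 + 0.82708×0.99701×0.99861 = 0.070503 + 0.823461 = 0.893964.
Q̄ = (S_0/π) × [bracket] = (1361/π) × 0.893964 = 387.28 W/m².
Ratio Q̄_A / Q̄_B = 443.98 / 387.28 = 1.146.

Q̄_A / Q̄_B ≈ 1.15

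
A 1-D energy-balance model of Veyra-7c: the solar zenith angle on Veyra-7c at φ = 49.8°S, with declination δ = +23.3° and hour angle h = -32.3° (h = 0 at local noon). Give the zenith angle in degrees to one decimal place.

θ_z = 78.5°

cos θ_z = sin φ sin δ + cos φ cos δ cos h = -0.302116 + 0.501087 = 0.198971.
θ_z = arccos(0.198971) = 78.5°.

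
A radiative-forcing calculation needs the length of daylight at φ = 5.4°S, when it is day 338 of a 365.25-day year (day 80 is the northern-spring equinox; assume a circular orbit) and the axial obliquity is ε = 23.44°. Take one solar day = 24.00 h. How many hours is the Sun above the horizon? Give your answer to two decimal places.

Solar longitude: λ_s = 360° × (338 − 80)/365.25 = 254.292°.
sin δ = sin 23.44° × sin 254.292° = -0.38293, so δ = -22.515°.
cos H₀ = −tan φ · tan δ = −tan(-5.4°) × tan(-22.515°) = -0.0392, so H₀ = 1.6100 rad = 92.25°.
Daylight = 2H₀/(2π) × 24.00 h = (1.6100/π) × 24.00 = 12.30 h.

12.30 h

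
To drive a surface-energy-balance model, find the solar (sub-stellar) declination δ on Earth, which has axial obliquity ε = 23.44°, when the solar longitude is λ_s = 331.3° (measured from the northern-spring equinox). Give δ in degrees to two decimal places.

sin δ = sin ε · sin λ_s = sin 23.44° × sin 331.3° = -0.191027.
δ = arcsin(-0.191027) = -11.01°.

δ = -11.01°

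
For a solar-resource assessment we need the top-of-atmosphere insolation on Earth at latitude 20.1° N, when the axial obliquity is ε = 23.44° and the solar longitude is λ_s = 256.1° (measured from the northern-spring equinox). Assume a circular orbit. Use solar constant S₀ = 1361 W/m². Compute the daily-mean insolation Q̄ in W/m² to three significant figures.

Q̄ ≈ 289 W/m²

Solar declination: sin δ = sin ε · sin λ_s = sin 23.44° × sin 256.1° = -0.38614, so δ = -22.715°.
cos H₀ = −tan(+20.1°) tan(-22.715°) = 0.1532, H₀ = 1.4170 rad.
Bracket: H₀ sin φ sin δ + cos φ cos δ sin H₀ = 1.4170×0.34366×-0.38614 + 0.93909×0.92244×0.98820 = -0.188037 + 0.856032 = 0.667995.
Q̄ = (S₀/π) × [bracket] = (1361/π) × 0.667995 = 289.4 W/m².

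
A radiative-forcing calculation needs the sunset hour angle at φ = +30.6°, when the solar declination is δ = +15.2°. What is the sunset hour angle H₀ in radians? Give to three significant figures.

H₀ = 1.73 rad

cos H₀ = −tan φ · tan δ = −tan(+30.6°) × tan(+15.200°) = -0.1607, so H₀ = 1.7322 rad = 99.25°.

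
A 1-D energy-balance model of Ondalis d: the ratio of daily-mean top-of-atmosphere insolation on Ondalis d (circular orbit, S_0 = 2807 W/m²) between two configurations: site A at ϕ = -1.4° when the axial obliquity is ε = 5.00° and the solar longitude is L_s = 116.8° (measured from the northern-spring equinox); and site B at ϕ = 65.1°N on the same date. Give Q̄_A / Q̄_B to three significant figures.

Q̄_A / Q̄_B ≈ 1.85

— Configuration A (ϕ=-1.4°):
Solar declination: sin δ = sin ε · sin L_s = sin 5.00° × sin 116.8° = 0.07779, so δ = +4.462°.
cos h₀ = −tan(-1.4°) tan(+4.462°) = 0.0019, h₀ = 1.5689 rad.
Bracket: h₀ sin ϕ sin δ + cos ϕ cos δ sin h₀ = 1.5689×-0.02443×0.07779 + 0.99970×0.99697×1.00000 = -0.002982 + 0.996671 = 0.993689.
Q̄ = (S_0/π) × [bracket] = (2807/π) × 0.993689 = 887.86 W/m².
— Configuration B (ϕ=+65.1°):
cos h₀ = −tan(+65.1°) tan(+4.462°) = -0.1681, h₀ = 1.7397 rad.
Bracket: h₀ sin ϕ sin δ + cos ϕ cos δ sin h₀ = 1.7397×0.90704×0.07779 + 0.42104×0.99697×0.98577 = 0.122751 + 0.413791 = 0.536542.
Q̄ = (S_0/π) × [bracket] = (2807/π) × 0.536542 = 479.40 W/m².
Ratio Q̄_A / Q̄_B = 887.86 / 479.40 = 1.852.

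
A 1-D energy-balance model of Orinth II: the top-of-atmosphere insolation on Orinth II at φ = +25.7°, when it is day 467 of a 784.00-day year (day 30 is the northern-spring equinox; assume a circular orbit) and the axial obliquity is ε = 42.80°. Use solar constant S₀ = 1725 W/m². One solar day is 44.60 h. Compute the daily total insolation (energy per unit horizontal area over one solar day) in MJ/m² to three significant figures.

Solar longitude: λ_s = 360° × (467 − 30)/784.00 = 200.663°.
sin δ = sin 42.80° × sin 200.663° = -0.23976, so δ = -13.872°.
cos H₀ = −tan(+25.7°) tan(-13.872°) = 0.1189, H₀ = 1.4517 rad.
Bracket: H₀ sin φ sin δ + cos φ cos δ sin H₀ = 1.4517×0.43366×-0.23976 + 0.90108×0.97083×0.99291 = -0.150940 + 0.868593 = 0.717653.
Q̄ = (S₀/π) × [bracket] = (1725/π) × 0.717653 = 394.05 W/m².
Daily total = Q̄ × 44.60 h × 3600 s/h = 394.05 × 44.60 × 3600 / 10⁶ = 63.27 MJ/m².

63.3 MJ/m²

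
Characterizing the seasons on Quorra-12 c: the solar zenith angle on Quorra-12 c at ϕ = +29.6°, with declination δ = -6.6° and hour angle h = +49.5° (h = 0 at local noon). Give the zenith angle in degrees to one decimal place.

θ_z = 59.7°

cos θ_z = sin ϕ sin δ + cos ϕ cos δ cos h = -0.056772 + 0.560949 = 0.504177.
θ_z = arccos(0.504177) = 59.7°.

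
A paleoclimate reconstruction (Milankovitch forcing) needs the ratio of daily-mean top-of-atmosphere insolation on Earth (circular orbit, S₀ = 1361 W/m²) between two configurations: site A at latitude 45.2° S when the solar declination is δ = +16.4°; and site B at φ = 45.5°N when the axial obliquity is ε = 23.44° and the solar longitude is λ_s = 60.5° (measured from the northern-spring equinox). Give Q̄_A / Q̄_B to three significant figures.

— Configuration A (φ=-45.2°):
cos H₀ = −tan(-45.2°) tan(+16.400°) = 0.2964, H₀ = 1.2699 rad.
Bracket: H₀ sin φ sin δ + cos φ cos δ sin H₀ = 1.2699×-0.70957×0.28234 + 0.70463×0.95931×0.95507 = -0.254412 + 0.645588 = 0.391176.
Q̄ = (S₀/π) × [bracket] = (1361/π) × 0.391176 = 169.47 W/m².
— Configuration B (φ=+45.5°):
Solar declination: sin δ = sin ε · sin λ_s = sin 23.44° × sin 60.5° = 0.34622, so δ = +20.256°.
cos H₀ = −tan(+45.5°) tan(+20.256°) = -0.3755, H₀ = 1.9558 rad.
Bracket: H₀ sin φ sin δ + cos φ cos δ sin H₀ = 1.9558×0.71325×0.34622 + 0.70091×0.93815×0.92681 = 0.482968 + 0.609432 = 1.092400.
Q̄ = (S₀/π) × [bracket] = (1361/π) × 1.092400 = 473.25 W/m².
Ratio Q̄_A / Q̄_B = 169.47 / 473.25 = 0.3581.

Q̄_A / Q̄_B ≈ 0.358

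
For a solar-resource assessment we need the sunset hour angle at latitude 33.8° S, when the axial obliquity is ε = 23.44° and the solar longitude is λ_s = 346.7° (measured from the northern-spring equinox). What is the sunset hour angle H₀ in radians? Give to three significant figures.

Solar declination: sin δ = sin ε · sin λ_s = sin 23.44° × sin 346.7° = -0.09151, so δ = -5.251°.
cos H₀ = −tan φ · tan δ = −tan(-33.8°) × tan(-5.251°) = -0.0615, so H₀ = 1.6324 rad = 93.53°.

H₀ = 1.63 rad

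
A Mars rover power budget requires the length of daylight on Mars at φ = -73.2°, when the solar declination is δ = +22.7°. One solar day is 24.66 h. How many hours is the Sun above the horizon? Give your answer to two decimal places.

cos H₀ = −tan φ · tan δ = 1.3855 ≥ 1, so the Sun never rises (polar night) and H₀ = 0.
Daylight = 2H₀/(2π) × 24.66 h = (0.0000/π) × 24.66 = 0.00 h.

0.00 h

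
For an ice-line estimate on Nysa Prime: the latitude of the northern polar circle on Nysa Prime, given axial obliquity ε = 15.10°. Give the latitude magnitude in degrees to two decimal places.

74.90°

The polar circle is the lowest latitude that experiences at least one full rotation of continuous daylight at the northern-summer solstice; it lies at |φ| = 90° − ε = 90° − 15.10° = 74.90°.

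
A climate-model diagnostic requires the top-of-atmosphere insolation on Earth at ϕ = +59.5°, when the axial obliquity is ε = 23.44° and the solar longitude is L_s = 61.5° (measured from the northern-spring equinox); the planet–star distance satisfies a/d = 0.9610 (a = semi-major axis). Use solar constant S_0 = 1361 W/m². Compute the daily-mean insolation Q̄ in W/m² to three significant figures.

Q̄ ≈ 419 W/m²

Solar declination: sin δ = sin ε · sin L_s = sin 23.44° × sin 61.5° = 0.34958, so δ = +20.462°.
cos h₀ = −tan(+59.5°) tan(+20.462°) = -0.6334, h₀ = 2.2568 rad.
Bracket: h₀ sin ϕ sin δ + cos ϕ cos δ sin h₀ = 2.2568×0.86163×0.34958 + 0.50754×0.93691×0.77379 = 0.679768 + 0.367952 = 1.047720.
Inverse-square distance factor (a/d)² = 0.9610² = 0.923521.
Q̄ = (S_0/π) × 0.923521 × [bracket] = (1361/π) × 0.923521 × 1.047720 = 419.2 W/m².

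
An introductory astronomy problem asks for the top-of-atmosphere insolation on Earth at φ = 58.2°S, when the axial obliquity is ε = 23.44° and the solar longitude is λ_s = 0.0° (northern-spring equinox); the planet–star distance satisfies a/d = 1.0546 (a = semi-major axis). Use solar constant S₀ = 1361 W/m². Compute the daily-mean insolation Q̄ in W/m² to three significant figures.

Q̄ ≈ 254 W/m²

Solar declination: sin δ = sin ε · sin λ_s = sin 23.44° × sin 0.0° = 0.00000, so δ = +0.000°.
cos H₀ = −tan(-58.2°) tan(+0.000°) = 0.0000, H₀ = 1.5708 rad.
Bracket: H₀ sin φ sin δ + cos φ cos δ sin H₀ = 1.5708×-0.84989×0.00000 + 0.52696×1.00000×1.00000 = -0.000000 + 0.526960 = 0.526960.
Inverse-square distance factor (a/d)² = 1.0546² = 1.112181.
Q̄ = (S₀/π) × 1.112181 × [bracket] = (1361/π) × 1.112181 × 0.526960 = 253.9 W/m².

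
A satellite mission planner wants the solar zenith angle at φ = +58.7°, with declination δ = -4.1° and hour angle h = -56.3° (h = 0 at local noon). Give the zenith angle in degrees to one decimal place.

cos θ_z = sin φ sin δ + cos φ cos δ cos h = -0.061092 + 0.287515 = 0.226423.
θ_z = arccos(0.226423) = 76.9°.

θ_z = 76.9°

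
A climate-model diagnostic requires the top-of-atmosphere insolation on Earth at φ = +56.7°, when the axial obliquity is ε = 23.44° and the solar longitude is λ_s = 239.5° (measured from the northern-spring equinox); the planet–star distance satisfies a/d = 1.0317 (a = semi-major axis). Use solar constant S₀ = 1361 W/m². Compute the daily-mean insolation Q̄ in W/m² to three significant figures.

Solar declination: sin δ = sin ε · sin λ_s = sin 23.44° × sin 239.5° = -0.34275, so δ = -20.044°.
cos H₀ = −tan(+56.7°) tan(-20.044°) = 0.5554, H₀ = 0.9819 rad.
Bracket: H₀ sin φ sin δ + cos φ cos δ sin H₀ = 0.9819×0.83581×-0.34275 + 0.54902×0.93943×0.83157 = -0.281289 + 0.428895 = 0.147606.
Inverse-square distance factor (a/d)² = 1.0317² = 1.064405.
Q̄ = (S₀/π) × 1.064405 × [bracket] = (1361/π) × 1.064405 × 0.147606 = 68.06 W/m².

Q̄ ≈ 68.1 W/m²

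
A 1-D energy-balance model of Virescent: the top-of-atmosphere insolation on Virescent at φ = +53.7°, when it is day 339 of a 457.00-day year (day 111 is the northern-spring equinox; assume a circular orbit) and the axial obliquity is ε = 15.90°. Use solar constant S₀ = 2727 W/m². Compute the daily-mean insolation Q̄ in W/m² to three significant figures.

Q̄ ≈ 516 W/m²

Solar longitude: λ_s = 360° × (339 − 111)/457.00 = 179.606°.
sin δ = sin 15.90° × sin 179.606° = 0.00188, so δ = +0.108°.
cos H₀ = −tan(+53.7°) tan(+0.108°) = -0.0026, H₀ = 1.5734 rad.
Bracket: H₀ sin φ sin δ + cos φ cos δ sin H₀ = 1.5734×0.80593×0.00188 + 0.59201×1.00000×1.00000 = 0.002384 + 0.592010 = 0.594394.
Q̄ = (S₀/π) × [bracket] = (2727/π) × 0.594394 = 516.0 W/m².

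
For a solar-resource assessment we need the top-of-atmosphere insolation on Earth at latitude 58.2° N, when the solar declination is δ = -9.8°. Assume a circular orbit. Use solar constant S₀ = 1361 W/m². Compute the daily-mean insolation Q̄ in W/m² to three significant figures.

cos H₀ = −tan(+58.2°) tan(-9.800°) = 0.2786, H₀ = 1.2885 rad.
Bracket: H₀ sin φ sin δ + cos φ cos δ sin H₀ = 1.2885×0.84989×-0.17021 + 0.52696×0.98541×0.96041 = -0.186394 + 0.498714 = 0.312320.
Q̄ = (S₀/π) × [bracket] = (1361/π) × 0.312320 = 135.3 W/m².

Q̄ ≈ 135 W/m²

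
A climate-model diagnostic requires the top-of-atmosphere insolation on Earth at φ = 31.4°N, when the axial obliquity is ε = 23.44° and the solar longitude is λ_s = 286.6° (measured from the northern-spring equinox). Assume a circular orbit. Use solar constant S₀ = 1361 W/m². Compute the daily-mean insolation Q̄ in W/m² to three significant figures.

Q̄ ≈ 218 W/m²

Solar declination: sin δ = sin ε · sin λ_s = sin 23.44° × sin 286.6° = -0.38121, so δ = -22.409°.
cos H₀ = −tan(+31.4°) tan(-22.409°) = 0.2517, H₀ = 1.3164 rad.
Bracket: H₀ sin φ sin δ + cos φ cos δ sin H₀ = 1.3164×0.52101×-0.38121 + 0.85355×0.92449×0.96781 = -0.261456 + 0.763697 = 0.502241.
Q̄ = (S₀/π) × [bracket] = (1361/π) × 0.502241 = 217.6 W/m².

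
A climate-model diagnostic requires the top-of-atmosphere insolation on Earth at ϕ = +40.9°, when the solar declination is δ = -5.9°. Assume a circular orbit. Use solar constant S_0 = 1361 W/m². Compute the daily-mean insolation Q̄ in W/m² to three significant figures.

cos h₀ = −tan(+40.9°) tan(-5.900°) = 0.0895, h₀ = 1.4812 rad.
Bracket: h₀ sin ϕ sin δ + cos ϕ cos δ sin h₀ = 1.4812×0.65474×-0.10279 + 0.75585×0.99470×0.99599 = -0.099686 + 0.748829 = 0.649143.
Q̄ = (S_0/π) × [bracket] = (1361/π) × 0.649143 = 281.2 W/m².

Q̄ ≈ 281 W/m²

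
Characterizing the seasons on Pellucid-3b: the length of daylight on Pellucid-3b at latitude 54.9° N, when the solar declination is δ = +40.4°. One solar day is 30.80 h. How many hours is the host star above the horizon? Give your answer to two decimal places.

30.80 h

Sunrise equation: cos h₀ = −tan ϕ · tan δ = -1.2109 ≤ −1, so the host star never sets (polar day) and h₀ = π.
Daylight = 2h₀/(2π) × 30.80 h = (3.1416/π) × 30.80 = 30.80 h.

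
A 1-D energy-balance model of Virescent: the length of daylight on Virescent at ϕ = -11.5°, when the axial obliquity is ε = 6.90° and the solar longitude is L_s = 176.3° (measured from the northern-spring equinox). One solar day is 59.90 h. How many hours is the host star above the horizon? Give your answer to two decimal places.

Solar declination: sin δ = sin ε · sin L_s = sin 6.90° × sin 176.3° = 0.00775, so δ = +0.444°.
cos h₀ = −tan ϕ · tan δ = −tan(-11.5°) × tan(+0.444°) = 0.0016, so h₀ = 1.5692 rad = 89.91°.
Daylight = 2h₀/(2π) × 59.90 h = (1.5692/π) × 59.90 = 29.92 h.

29.92 h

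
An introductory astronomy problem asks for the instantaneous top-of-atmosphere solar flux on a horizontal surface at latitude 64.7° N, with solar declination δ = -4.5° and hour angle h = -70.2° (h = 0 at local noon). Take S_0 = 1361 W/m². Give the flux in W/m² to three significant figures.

99.9 W/m²

cos θ_z = sin ϕ sin δ + cos ϕ cos δ cos h = -0.070933 + 0.144316 = 0.073383.
Flux = S_0 · cos θ_z = 1361 × 0.073383 = 99.87 W/m².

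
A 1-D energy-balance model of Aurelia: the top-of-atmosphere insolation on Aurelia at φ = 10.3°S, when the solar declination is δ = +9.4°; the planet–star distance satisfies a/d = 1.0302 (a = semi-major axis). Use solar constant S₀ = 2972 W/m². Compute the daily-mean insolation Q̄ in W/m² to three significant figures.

cos H₀ = −tan(-10.3°) tan(+9.400°) = 0.0301, H₀ = 1.5407 rad.
Bracket: H₀ sin φ sin δ + cos φ cos δ sin H₀ = 1.5407×-0.17880×0.16333 + 0.98389×0.98657×0.99955 = -0.044994 + 0.970240 = 0.925246.
Inverse-square distance factor (a/d)² = 1.0302² = 1.061312.
Q̄ = (S₀/π) × 1.061312 × [bracket] = (2972/π) × 1.061312 × 0.925246 = 929.0 W/m².

Q̄ ≈ 929 W/m²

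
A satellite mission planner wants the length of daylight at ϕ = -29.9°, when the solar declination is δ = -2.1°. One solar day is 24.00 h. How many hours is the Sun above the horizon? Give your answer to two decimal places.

12.16 h

cos h₀ = −tan ϕ · tan δ = −tan(-29.9°) × tan(-2.100°) = -0.0211, so h₀ = 1.5919 rad = 91.21°.
Daylight = 2h₀/(2π) × 24.00 h = (1.5919/π) × 24.00 = 12.16 h.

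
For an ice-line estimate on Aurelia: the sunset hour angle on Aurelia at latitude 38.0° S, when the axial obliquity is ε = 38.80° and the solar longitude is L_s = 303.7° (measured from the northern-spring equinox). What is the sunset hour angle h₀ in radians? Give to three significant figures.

h₀ = 2.07 rad

Solar declination: sin δ = sin ε · sin L_s = sin 38.80° × sin 303.7° = -0.52131, so δ = -31.420°.
cos h₀ = −tan ϕ · tan δ = −tan(-38.0°) × tan(-31.420°) = -0.4773, so h₀ = 2.0683 rad = 118.51°.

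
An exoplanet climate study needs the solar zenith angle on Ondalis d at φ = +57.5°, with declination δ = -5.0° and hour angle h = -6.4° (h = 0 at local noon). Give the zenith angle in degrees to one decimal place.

θ_z = 62.7°

cos θ_z = sin φ sin δ + cos φ cos δ cos h = -0.073506 + 0.531919 = 0.458413.
θ_z = arccos(0.458413) = 62.7°.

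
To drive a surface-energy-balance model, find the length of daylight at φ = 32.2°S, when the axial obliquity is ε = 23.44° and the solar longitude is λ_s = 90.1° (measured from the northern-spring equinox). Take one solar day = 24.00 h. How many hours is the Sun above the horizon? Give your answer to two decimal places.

Solar declination: sin δ = sin ε · sin λ_s = sin 23.44° × sin 90.1° = 0.39779, so δ = +23.440°.
cos H₀ = −tan φ · tan δ = −tan(-32.2°) × tan(+23.440°) = 0.2730, so H₀ = 1.2943 rad = 74.16°.
Daylight = 2H₀/(2π) × 24.00 h = (1.2943/π) × 24.00 = 9.89 h.

9.89 h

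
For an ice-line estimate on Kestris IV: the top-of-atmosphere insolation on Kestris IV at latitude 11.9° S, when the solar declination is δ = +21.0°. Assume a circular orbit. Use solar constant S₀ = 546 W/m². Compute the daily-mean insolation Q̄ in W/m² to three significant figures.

cos H₀ = −tan(-11.9°) tan(+21.000°) = 0.0809, H₀ = 1.4898 rad.
Bracket: H₀ sin φ sin δ + cos φ cos δ sin H₀ = 1.4898×-0.20620×0.35837 + 0.97851×0.93358×0.99672 = -0.110090 + 0.910521 = 0.800431.
Q̄ = (S₀/π) × [bracket] = (546/π) × 0.800431 = 139.1 W/m².

Q̄ ≈ 139 W/m²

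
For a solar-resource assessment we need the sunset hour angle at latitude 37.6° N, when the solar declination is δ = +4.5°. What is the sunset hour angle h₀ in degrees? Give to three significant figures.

h₀ = 93.5°

cos h₀ = −tan ϕ · tan δ = −tan(+37.6°) × tan(+4.500°) = -0.0606, so h₀ = 1.6314 rad = 93.47°.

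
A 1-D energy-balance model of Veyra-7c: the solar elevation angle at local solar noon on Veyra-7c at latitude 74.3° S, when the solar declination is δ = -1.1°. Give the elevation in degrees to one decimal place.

16.8°

At local noon the hour angle is zero, so the zenith angle equals |φ − δ| = |-74.3° − (-1.100°)| = 73.200°.
Elevation = 90° − 73.200° = 16.8°.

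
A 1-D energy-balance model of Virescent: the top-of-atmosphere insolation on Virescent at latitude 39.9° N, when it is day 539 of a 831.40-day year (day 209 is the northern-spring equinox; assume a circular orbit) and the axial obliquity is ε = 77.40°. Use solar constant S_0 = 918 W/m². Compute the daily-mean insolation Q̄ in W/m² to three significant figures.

Q̄ ≈ 389 W/m²

Solar longitude: L_s = 360° × (539 − 209)/831.40 = 142.892°.
sin δ = sin 77.40° × sin 142.892° = 0.58880, so δ = +36.072°.
cos h₀ = −tan(+39.9°) tan(+36.072°) = -0.6091, h₀ = 2.2257 rad.
Bracket: h₀ sin ϕ sin δ + cos ϕ cos δ sin h₀ = 2.2257×0.64145×0.58880 + 0.76717×0.80828×0.79311 = 0.840615 + 0.491798 = 1.332413.
Q̄ = (S_0/π) × [bracket] = (918/π) × 1.332413 = 389.3 W/m².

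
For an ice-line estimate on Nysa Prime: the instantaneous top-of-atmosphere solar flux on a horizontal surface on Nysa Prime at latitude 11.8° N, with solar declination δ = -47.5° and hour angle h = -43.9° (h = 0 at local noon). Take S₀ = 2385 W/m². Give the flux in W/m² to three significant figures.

777 W/m²

cos θ_z = sin φ sin δ + cos φ cos δ cos h = -0.150770 + 0.476510 = 0.325740.
Flux = S₀ · cos θ_z = 2385 × 0.325740 = 776.9 W/m².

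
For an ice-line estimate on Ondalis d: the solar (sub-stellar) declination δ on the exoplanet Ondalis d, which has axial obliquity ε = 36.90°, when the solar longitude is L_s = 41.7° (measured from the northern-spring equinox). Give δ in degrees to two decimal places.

δ = +23.54°

sin δ = sin ε · sin L_s = sin 36.90° × sin 41.7° = 0.399418.
δ = arcsin(0.399418) = +23.54°.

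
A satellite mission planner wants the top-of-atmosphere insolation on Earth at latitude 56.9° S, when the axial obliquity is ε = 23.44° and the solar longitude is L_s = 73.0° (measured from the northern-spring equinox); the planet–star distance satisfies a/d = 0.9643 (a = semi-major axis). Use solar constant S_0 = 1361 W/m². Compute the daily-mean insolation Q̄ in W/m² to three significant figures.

Solar declination: sin δ = sin ε · sin L_s = sin 23.44° × sin 73.0° = 0.38041, so δ = +22.359°.
cos h₀ = −tan(-56.9°) tan(+22.359°) = 0.6310, h₀ = 0.8880 rad.
Bracket: h₀ sin ϕ sin δ + cos ϕ cos δ sin h₀ = 0.8880×-0.83772×0.38041 + 0.54610×0.92482×0.77580 = -0.282985 + 0.391813 = 0.108828.
Inverse-square distance factor (a/d)² = 0.9643² = 0.929874.
Q̄ = (S_0/π) × 0.929874 × [bracket] = (1361/π) × 0.929874 × 0.108828 = 43.84 W/m².

Q̄ ≈ 43.8 W/m²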